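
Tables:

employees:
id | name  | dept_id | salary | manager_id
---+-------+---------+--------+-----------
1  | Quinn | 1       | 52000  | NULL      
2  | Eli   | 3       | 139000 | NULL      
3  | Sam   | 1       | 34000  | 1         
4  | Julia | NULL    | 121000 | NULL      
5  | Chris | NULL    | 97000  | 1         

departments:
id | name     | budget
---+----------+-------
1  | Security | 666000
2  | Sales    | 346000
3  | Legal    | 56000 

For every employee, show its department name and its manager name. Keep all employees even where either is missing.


Two LEFT JOINs from the same base table employees: one to departments via dept_id, one to employees itself via manager_id. Both are LEFT so every employee is preserved.
Match against departments:
  - employee 1 (Quinn): dept_id=1 -> matches Security
  - employee 2 (Eli): dept_id=3 -> matches Legal
  - employee 3 (Sam): dept_id=1 -> matches Security
  - employee 4 (Julia): dept_id=NULL, no match -> kept with NULL
  - employee 5 (Chris): dept_id=NULL, no match -> kept with NULL
Match against employees (self):
  - employee 1 (Quinn): manager_id=NULL -> NULL
  - employee 2 (Eli): manager_id=NULL -> NULL
  - employee 3 (Sam): manager_id=1 -> Quinn
  - employee 4 (Julia): manager_id=NULL -> NULL
  - employee 5 (Chris): manager_id=1 -> Quinn

SQL:
SELECT a.name, b.name AS department, c.name AS manager
FROM employees a
LEFT JOIN departments b ON a.dept_id = b.id
LEFT JOIN employees c ON a.manager_id = c.id

Result:
name  | department | manager
------+------------+--------
Quinn | Security   | NULL   
Eli   | Legal      | NULL   
Sam   | Security   | Quinn  
Julia | NULL       | NULL   
Chris | NULL       | Quinn  


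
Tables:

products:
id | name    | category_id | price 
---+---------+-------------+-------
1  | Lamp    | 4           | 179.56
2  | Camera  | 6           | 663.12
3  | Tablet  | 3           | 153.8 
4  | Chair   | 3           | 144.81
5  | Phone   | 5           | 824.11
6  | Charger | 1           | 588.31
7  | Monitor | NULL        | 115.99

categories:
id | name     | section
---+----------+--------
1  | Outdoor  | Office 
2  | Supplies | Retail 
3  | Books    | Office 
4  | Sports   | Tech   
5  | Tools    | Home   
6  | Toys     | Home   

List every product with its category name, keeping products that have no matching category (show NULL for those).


LEFT JOIN keeps every row from products (the left table); where category_id has no match in categories, the category columns become NULL. Walk through each product:
  - product 1 (Lamp): category_id=4 -> matches Sports
  - product 2 (Camera): category_id=6 -> matches Toys
  - product 3 (Tablet): category_id=3 -> matches Books
  - product 4 (Chair): category_id=3 -> matches Books
  - product 5 (Phone): category_id=5 -> matches Tools
  - product 6 (Charger): category_id=1 -> matches Outdoor
  - product 7 (Monitor): category_id=NULL, no match -> kept with NULL
All 7 rows appear; 1 has NULL category.

SQL:
SELECT a.name, b.name AS category
FROM products a
LEFT JOIN categories b ON a.category_id = b.id

Result:
name    | category
--------+---------
Lamp    | Sports  
Camera  | Toys    
Tablet  | Books   
Chair   | Books   
Phone   | Tools   
Charger | Outdoor 
Monitor | NULL    


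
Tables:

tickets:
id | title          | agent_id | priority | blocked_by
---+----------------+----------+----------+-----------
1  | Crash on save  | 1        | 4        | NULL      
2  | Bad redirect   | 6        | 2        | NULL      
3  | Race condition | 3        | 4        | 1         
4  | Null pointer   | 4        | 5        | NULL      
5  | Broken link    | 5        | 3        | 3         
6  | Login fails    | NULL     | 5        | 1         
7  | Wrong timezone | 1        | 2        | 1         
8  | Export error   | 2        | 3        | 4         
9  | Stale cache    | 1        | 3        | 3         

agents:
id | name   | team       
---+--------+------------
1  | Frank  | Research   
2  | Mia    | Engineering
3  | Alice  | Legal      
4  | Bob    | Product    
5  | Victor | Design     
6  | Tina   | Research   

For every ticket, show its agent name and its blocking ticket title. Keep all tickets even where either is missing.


Two LEFT JOINs from the same base table tickets: one to agents via agent_id, one to tickets itself via blocked_by. Both are LEFT so every ticket is preserved.
Match against agents:
  - ticket 1 (Crash on save): agent_id=1 -> matches Frank
  - ticket 2 (Bad redirect): agent_id=6 -> matches Tina
  - ticket 3 (Race condition): agent_id=3 -> matches Alice
  - ticket 4 (Null pointer): agent_id=4 -> matches Bob
  - ticket 5 (Broken link): agent_id=5 -> matches Victor
  - ticket 6 (Login fails): agent_id=NULL, no match -> kept with NULL
  - ticket 7 (Wrong timezone): agent_id=1 -> matches Frank
  - ticket 8 (Export error): agent_id=2 -> matches Mia
  - ticket 9 (Stale cache): agent_id=1 -> matches Frank
Match against tickets (self):
  - ticket 1 (Crash on save): blocked_by=NULL -> NULL
  - ticket 2 (Bad redirect): blocked_by=NULL -> NULL
  - ticket 3 (Race condition): blocked_by=1 -> Crash on save
  - ticket 4 (Null pointer): blocked_by=NULL -> NULL
  - ticket 5 (Broken link): blocked_by=3 -> Race condition
  - ticket 6 (Login fails): blocked_by=1 -> Crash on save
  - ticket 7 (Wrong timezone): blocked_by=1 -> Crash on save
  - ticket 8 (Export error): blocked_by=4 -> Null pointer
  - ticket 9 (Stale cache): blocked_by=3 -> Race condition

SQL:
SELECT a.title, b.name AS agent, c.title AS blocked_by
FROM tickets a
LEFT JOIN agents b ON a.agent_id = b.id
LEFT JOIN tickets c ON a.blocked_by = c.id

Result:
title          | agent  | blocked_by    
---------------+--------+---------------
Crash on save  | Frank  | NULL          
Bad redirect   | Tina   | NULL          
Race condition | Alice  | Crash on save 
Null pointer   | Bob    | NULL          
Broken link    | Victor | Race condition
Login fails    | NULL   | Crash on save 
Wrong timezone | Frank  | Crash on save 
Export error   | Mia    | Null pointer  
Stale cache    | Frank  | Race condition


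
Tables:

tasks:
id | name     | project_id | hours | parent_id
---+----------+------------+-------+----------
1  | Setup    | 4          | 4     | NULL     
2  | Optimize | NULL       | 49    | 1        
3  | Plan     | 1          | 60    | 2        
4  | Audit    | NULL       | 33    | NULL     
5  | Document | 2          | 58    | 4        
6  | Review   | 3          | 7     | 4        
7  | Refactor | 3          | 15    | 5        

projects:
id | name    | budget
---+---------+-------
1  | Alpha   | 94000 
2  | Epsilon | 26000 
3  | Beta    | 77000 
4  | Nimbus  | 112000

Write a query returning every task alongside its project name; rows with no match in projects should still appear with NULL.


LEFT JOIN keeps every row from tasks (the left table); where project_id has no match in projects, the project columns become NULL. Walk through each task:
  - task 1 (Setup): project_id=4 -> matches Nimbus
  - task 2 (Optimize): project_id=NULL, no match -> kept with NULL
  - task 3 (Plan): project_id=1 -> matches Alpha
  - task 4 (Audit): project_id=NULL, no match -> kept with NULL
  - task 5 (Document): project_id=2 -> matches Epsilon
  - task 6 (Review): project_id=3 -> matches Beta
  - task 7 (Refactor): project_id=3 -> matches Beta
All 7 rows appear; 2 have NULL project.

SQL:
SELECT a.name, b.name AS project
FROM tasks a
LEFT JOIN projects b ON a.project_id = b.id

Result:
name     | project
---------+--------
Setup    | Nimbus 
Optimize | NULL   
Plan     | Alpha  
Audit    | NULL   
Document | Epsilon
Review   | Beta   
Refactor | Beta   


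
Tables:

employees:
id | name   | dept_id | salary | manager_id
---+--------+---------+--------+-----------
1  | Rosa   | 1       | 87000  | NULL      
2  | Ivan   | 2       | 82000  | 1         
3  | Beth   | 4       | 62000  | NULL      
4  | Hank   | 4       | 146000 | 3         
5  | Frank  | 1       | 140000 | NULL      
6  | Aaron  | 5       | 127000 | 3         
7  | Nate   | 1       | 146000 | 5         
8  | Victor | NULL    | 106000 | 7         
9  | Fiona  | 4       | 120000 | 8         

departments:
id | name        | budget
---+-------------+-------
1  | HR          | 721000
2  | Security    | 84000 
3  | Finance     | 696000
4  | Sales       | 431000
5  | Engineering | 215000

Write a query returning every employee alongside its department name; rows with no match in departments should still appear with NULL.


LEFT JOIN keeps every row from employees (the left table); where dept_id has no match in departments, the department columns become NULL. Walk through each employee:
  - employee 1 (Rosa): dept_id=1 -> matches HR
  - employee 2 (Ivan): dept_id=2 -> matches Security
  - employee 3 (Beth): dept_id=4 -> matches Sales
  - employee 4 (Hank): dept_id=4 -> matches Sales
  - employee 5 (Frank): dept_id=1 -> matches HR
  - employee 6 (Aaron): dept_id=5 -> matches Engineering
  - employee 7 (Nate): dept_id=1 -> matches HR
  - employee 8 (Victor): dept_id=NULL, no match -> kept with NULL
  - employee 9 (Fiona): dept_id=4 -> matches Sales
All 9 rows appear; 1 has NULL department.

SQL:
SELECT a.name, b.name AS department
FROM employees a
LEFT JOIN departments b ON a.dept_id = b.id

Result:
name   | department 
-------+------------
Rosa   | HR         
Ivan   | Security   
Beth   | Sales      
Hank   | Sales      
Frank  | HR         
Aaron  | Engineering
Nate   | HR         
Victor | NULL       
Fiona  | Sales      


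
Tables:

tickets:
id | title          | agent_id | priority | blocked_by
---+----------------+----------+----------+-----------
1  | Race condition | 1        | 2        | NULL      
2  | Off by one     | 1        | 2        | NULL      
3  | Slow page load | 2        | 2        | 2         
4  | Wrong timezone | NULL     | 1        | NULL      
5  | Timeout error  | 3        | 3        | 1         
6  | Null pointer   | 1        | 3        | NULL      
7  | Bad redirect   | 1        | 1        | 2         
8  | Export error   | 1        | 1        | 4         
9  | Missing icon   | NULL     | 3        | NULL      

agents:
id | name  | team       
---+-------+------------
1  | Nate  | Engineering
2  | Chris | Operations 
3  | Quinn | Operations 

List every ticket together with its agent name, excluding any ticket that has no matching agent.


INNER JOIN keeps only tickets rows whose agent_id matches an id in agents. Walk through each ticket:
  - ticket 1 (Race condition): agent_id=1 -> matches Nate
  - ticket 2 (Off by one): agent_id=1 -> matches Nate
  - ticket 3 (Slow page load): agent_id=2 -> matches Chris
  - ticket 4 (Wrong timezone): agent_id=NULL, no match -> dropped
  - ticket 5 (Timeout error): agent_id=3 -> matches Quinn
  - ticket 6 (Null pointer): agent_id=1 -> matches Nate
  - ticket 7 (Bad redirect): agent_id=1 -> matches Nate
  - ticket 8 (Export error): agent_id=1 -> matches Nate
  - ticket 9 (Missing icon): agent_id=NULL, no match -> dropped
So 2 of 9 rows are dropped.

SQL:
SELECT a.title, b.name AS agent
FROM tickets a
INNER JOIN agents b ON a.agent_id = b.id

Result:
title          | agent
---------------+------
Race condition | Nate 
Off by one     | Nate 
Slow page load | Chris
Timeout error  | Quinn
Null pointer   | Nate 
Bad redirect   | Nate 
Export error   | Nate 


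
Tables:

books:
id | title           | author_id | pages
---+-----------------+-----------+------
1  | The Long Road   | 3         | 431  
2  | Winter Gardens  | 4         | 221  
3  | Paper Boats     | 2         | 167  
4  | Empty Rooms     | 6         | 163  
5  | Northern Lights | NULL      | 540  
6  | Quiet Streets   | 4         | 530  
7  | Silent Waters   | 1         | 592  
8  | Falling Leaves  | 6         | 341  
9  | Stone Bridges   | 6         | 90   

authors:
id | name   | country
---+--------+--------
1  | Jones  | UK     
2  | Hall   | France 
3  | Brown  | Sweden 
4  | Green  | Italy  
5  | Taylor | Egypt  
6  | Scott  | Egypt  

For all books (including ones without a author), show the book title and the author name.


LEFT JOIN keeps every row from books (the left table); where author_id has no match in authors, the author columns become NULL. Walk through each book:
  - book 1 (The Long Road): author_id=3 -> matches Brown
  - book 2 (Winter Gardens): author_id=4 -> matches Green
  - book 3 (Paper Boats): author_id=2 -> matches Hall
  - book 4 (Empty Rooms): author_id=6 -> matches Scott
  - book 5 (Northern Lights): author_id=NULL, no match -> kept with NULL
  - book 6 (Quiet Streets): author_id=4 -> matches Green
  - book 7 (Silent Waters): author_id=1 -> matches Jones
  - book 8 (Falling Leaves): author_id=6 -> matches Scott
  - book 9 (Stone Bridges): author_id=6 -> matches Scott
All 9 rows appear; 1 has NULL author.

SQL:
SELECT a.title, b.name AS author
FROM books a
LEFT JOIN authors b ON a.author_id = b.id

Result:
title           | author
----------------+-------
The Long Road   | Brown 
Winter Gardens  | Green 
Paper Boats     | Hall  
Empty Rooms     | Scott 
Northern Lights | NULL  
Quiet Streets   | Green 
Silent Waters   | Jones 
Falling Leaves  | Scott 
Stone Bridges   | Scott 


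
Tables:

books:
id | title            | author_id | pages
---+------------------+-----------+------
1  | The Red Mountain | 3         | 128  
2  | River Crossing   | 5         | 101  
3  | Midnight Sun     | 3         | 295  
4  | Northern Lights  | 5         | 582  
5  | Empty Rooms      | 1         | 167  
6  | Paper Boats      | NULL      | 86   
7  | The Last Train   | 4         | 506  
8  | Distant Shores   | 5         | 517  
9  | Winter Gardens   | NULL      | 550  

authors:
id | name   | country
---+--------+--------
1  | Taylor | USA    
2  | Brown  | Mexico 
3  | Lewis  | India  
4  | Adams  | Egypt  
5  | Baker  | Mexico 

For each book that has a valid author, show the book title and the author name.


INNER JOIN keeps only books rows whose author_id matches an id in authors. Walk through each book:
  - book 1 (The Red Mountain): author_id=3 -> matches Lewis
  - book 2 (River Crossing): author_id=5 -> matches Baker
  - book 3 (Midnight Sun): author_id=3 -> matches Lewis
  - book 4 (Northern Lights): author_id=5 -> matches Baker
  - book 5 (Empty Rooms): author_id=1 -> matches Taylor
  - book 6 (Paper Boats): author_id=NULL, no match -> dropped
  - book 7 (The Last Train): author_id=4 -> matches Adams
  - book 8 (Distant Shores): author_id=5 -> matches Baker
  - book 9 (Winter Gardens): author_id=NULL, no match -> dropped
So 2 of 9 rows are dropped.

SQL:
SELECT a.title, b.name AS author
FROM books a
INNER JOIN authors b ON a.author_id = b.id

Result:
title            | author
-----------------+-------
The Red Mountain | Lewis 
River Crossing   | Baker 
Midnight Sun     | Lewis 
Northern Lights  | Baker 
Empty Rooms      | Taylor
The Last Train   | Adams 
Distant Shores   | Baker 


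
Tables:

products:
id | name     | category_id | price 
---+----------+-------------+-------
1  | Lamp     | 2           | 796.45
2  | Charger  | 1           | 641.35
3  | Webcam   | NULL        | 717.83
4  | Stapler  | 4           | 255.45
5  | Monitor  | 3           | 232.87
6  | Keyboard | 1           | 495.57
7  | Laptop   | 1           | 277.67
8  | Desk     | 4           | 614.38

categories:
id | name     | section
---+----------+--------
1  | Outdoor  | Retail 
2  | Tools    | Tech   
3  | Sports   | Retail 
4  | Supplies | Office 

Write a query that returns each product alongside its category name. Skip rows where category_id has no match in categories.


INNER JOIN keeps only products rows whose category_id matches an id in categories. Walk through each product:
  - product 1 (Lamp): category_id=2 -> matches Tools
  - product 2 (Charger): category_id=1 -> matches Outdoor
  - product 3 (Webcam): category_id=NULL, no match -> dropped
  - product 4 (Stapler): category_id=4 -> matches Supplies
  - product 5 (Monitor): category_id=3 -> matches Sports
  - product 6 (Keyboard): category_id=1 -> matches Outdoor
  - product 7 (Laptop): category_id=1 -> matches Outdoor
  - product 8 (Desk): category_id=4 -> matches Supplies
So 1 of 8 rows is dropped.

SQL:
SELECT a.name, b.name AS category
FROM products a
INNER JOIN categories b ON a.category_id = b.id

Result:
name     | category
---------+---------
Lamp     | Tools   
Charger  | Outdoor 
Stapler  | Supplies
Monitor  | Sports  
Keyboard | Outdoor 
Laptop   | Outdoor 
Desk     | Supplies


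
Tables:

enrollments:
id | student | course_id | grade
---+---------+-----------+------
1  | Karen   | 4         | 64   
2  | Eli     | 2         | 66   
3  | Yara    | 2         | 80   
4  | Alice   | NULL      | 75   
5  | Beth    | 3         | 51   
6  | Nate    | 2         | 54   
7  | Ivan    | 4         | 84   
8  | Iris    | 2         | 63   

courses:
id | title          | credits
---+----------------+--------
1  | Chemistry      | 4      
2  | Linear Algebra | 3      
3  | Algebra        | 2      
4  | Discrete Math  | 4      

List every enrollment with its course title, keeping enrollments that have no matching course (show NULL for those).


LEFT JOIN keeps every row from enrollments (the left table); where course_id has no match in courses, the course columns become NULL. Walk through each enrollment:
  - enrollment 1 (Karen): course_id=4 -> matches Discrete Math
  - enrollment 2 (Eli): course_id=2 -> matches Linear Algebra
  - enrollment 3 (Yara): course_id=2 -> matches Linear Algebra
  - enrollment 4 (Alice): course_id=NULL, no match -> kept with NULL
  - enrollment 5 (Beth): course_id=3 -> matches Algebra
  - enrollment 6 (Nate): course_id=2 -> matches Linear Algebra
  - enrollment 7 (Ivan): course_id=4 -> matches Discrete Math
  - enrollment 8 (Iris): course_id=2 -> matches Linear Algebra
All 8 rows appear; 1 has NULL course.

SQL:
SELECT a.student, b.title AS course
FROM enrollments a
LEFT JOIN courses b ON a.course_id = b.id

Result:
student | course        
--------+---------------
Karen   | Discrete Math 
Eli     | Linear Algebra
Yara    | Linear Algebra
Alice   | NULL          
Beth    | Algebra       
Nate    | Linear Algebra
Ivan    | Discrete Math 
Iris    | Linear Algebra


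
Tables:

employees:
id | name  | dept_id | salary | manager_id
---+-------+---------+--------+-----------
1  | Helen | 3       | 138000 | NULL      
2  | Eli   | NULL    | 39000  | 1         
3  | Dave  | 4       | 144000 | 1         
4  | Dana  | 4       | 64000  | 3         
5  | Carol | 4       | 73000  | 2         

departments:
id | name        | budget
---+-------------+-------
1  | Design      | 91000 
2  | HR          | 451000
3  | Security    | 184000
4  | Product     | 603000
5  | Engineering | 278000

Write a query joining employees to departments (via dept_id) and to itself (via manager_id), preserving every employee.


Two LEFT JOINs from the same base table employees: one to departments via dept_id, one to employees itself via manager_id. Both are LEFT so every employee is preserved.
Match against departments:
  - employee 1 (Helen): dept_id=3 -> matches Security
  - employee 2 (Eli): dept_id=NULL, no match -> kept with NULL
  - employee 3 (Dave): dept_id=4 -> matches Product
  - employee 4 (Dana): dept_id=4 -> matches Product
  - employee 5 (Carol): dept_id=4 -> matches Product
Match against employees (self):
  - employee 1 (Helen): manager_id=NULL -> NULL
  - employee 2 (Eli): manager_id=1 -> Helen
  - employee 3 (Dave): manager_id=1 -> Helen
  - employee 4 (Dana): manager_id=3 -> Dave
  - employee 5 (Carol): manager_id=2 -> Eli

SQL:
SELECT a.name, b.name AS department, c.name AS manager
FROM employees a
LEFT JOIN departments b ON a.dept_id = b.id
LEFT JOIN employees c ON a.manager_id = c.id

Result:
name  | department | manager
------+------------+--------
Helen | Security   | NULL   
Eli   | NULL       | Helen  
Dave  | Product    | Helen  
Dana  | Product    | Dave   
Carol | Product    | Eli    


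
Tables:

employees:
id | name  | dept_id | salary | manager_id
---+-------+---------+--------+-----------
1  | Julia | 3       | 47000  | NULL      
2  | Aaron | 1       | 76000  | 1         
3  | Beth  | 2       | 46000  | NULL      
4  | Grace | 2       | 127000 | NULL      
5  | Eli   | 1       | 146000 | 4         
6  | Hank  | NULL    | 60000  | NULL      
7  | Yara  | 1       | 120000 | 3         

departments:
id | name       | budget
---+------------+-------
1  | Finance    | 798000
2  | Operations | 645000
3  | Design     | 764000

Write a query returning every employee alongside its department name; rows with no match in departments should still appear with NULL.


LEFT JOIN keeps every row from employees (the left table); where dept_id has no match in departments, the department columns become NULL. Walk through each employee:
  - employee 1 (Julia): dept_id=3 -> matches Design
  - employee 2 (Aaron): dept_id=1 -> matches Finance
  - employee 3 (Beth): dept_id=2 -> matches Operations
  - employee 4 (Grace): dept_id=2 -> matches Operations
  - employee 5 (Eli): dept_id=1 -> matches Finance
  - employee 6 (Hank): dept_id=NULL, no match -> kept with NULL
  - employee 7 (Yara): dept_id=1 -> matches Finance
All 7 rows appear; 1 has NULL department.

SQL:
SELECT a.name, b.name AS department
FROM employees a
LEFT JOIN departments b ON a.dept_id = b.id

Result:
name  | department
------+-----------
Julia | Design    
Aaron | Finance   
Beth  | Operations
Grace | Operations
Eli   | Finance   
Hank  | NULL      
Yara  | Finance   


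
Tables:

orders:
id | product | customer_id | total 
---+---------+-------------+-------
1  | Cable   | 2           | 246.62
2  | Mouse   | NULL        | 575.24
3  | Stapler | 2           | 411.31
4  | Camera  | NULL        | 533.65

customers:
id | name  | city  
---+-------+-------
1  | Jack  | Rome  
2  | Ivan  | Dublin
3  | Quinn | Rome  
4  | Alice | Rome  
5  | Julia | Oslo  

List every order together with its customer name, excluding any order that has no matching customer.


INNER JOIN keeps only orders rows whose customer_id matches an id in customers. Walk through each order:
  - order 1 (Cable): customer_id=2 -> matches Ivan
  - order 2 (Mouse): customer_id=NULL, no match -> dropped
  - order 3 (Stapler): customer_id=2 -> matches Ivan
  - order 4 (Camera): customer_id=NULL, no match -> dropped
So 2 of 4 rows are dropped.

SQL:
SELECT a.product, b.name AS customer
FROM orders a
INNER JOIN customers b ON a.customer_id = b.id

Result:
product | customer
--------+---------
Cable   | Ivan    
Stapler | Ivan    


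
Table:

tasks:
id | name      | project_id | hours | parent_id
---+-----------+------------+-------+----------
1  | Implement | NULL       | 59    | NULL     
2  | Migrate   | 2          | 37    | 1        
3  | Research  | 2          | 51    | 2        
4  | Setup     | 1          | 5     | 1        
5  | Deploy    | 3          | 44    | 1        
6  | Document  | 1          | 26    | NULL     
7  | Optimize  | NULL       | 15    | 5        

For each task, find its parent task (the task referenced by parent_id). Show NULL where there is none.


This is a self-join: tasks is joined to a second copy of itself, matching each row's parent_id to another row's id. Use LEFT JOIN so rows with parent_id=NULL are kept.
  - task 1 (Implement): parent_id=NULL -> NULL
  - task 2 (Migrate): parent_id=1 -> Implement
  - task 3 (Research): parent_id=2 -> Migrate
  - task 4 (Setup): parent_id=1 -> Implement
  - task 5 (Deploy): parent_id=1 -> Implement
  - task 6 (Document): parent_id=NULL -> NULL
  - task 7 (Optimize): parent_id=5 -> Deploy

SQL:
SELECT a.name AS item, b.name AS parent
FROM tasks a
LEFT JOIN tasks b ON a.parent_id = b.id

Result:
item      | parent   
----------+----------
Implement | NULL     
Migrate   | Implement
Research  | Migrate  
Setup     | Implement
Deploy    | Implement
Document  | NULL     
Optimize  | Deploy   


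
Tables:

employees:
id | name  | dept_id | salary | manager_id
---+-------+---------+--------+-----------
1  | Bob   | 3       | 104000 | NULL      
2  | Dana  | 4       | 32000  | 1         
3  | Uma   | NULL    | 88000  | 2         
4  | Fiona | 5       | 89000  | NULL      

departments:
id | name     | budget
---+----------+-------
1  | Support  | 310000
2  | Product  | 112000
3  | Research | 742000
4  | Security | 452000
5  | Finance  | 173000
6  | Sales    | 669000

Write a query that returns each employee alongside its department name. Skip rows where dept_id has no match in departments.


INNER JOIN keeps only employees rows whose dept_id matches an id in departments. Walk through each employee:
  - employee 1 (Bob): dept_id=3 -> matches Research
  - employee 2 (Dana): dept_id=4 -> matches Security
  - employee 3 (Uma): dept_id=NULL, no match -> dropped
  - employee 4 (Fiona): dept_id=5 -> matches Finance
So 1 of 4 rows is dropped.

SQL:
SELECT a.name, b.name AS department
FROM employees a
INNER JOIN departments b ON a.dept_id = b.id

Result:
name  | department
------+-----------
Bob   | Research  
Dana  | Security  
Fiona | Finance   


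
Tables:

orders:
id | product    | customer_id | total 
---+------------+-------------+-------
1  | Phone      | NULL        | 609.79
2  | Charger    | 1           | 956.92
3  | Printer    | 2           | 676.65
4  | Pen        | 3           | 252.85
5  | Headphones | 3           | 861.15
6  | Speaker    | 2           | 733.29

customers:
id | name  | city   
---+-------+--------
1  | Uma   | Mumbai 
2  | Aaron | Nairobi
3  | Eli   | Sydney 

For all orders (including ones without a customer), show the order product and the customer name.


LEFT JOIN keeps every row from orders (the left table); where customer_id has no match in customers, the customer columns become NULL. Walk through each order:
  - order 1 (Phone): customer_id=NULL, no match -> kept with NULL
  - order 2 (Charger): customer_id=1 -> matches Uma
  - order 3 (Printer): customer_id=2 -> matches Aaron
  - order 4 (Pen): customer_id=3 -> matches Eli
  - order 5 (Headphones): customer_id=3 -> matches Eli
  - order 6 (Speaker): customer_id=2 -> matches Aaron
All 6 rows appear; 1 has NULL customer.

SQL:
SELECT a.product, b.name AS customer
FROM orders a
LEFT JOIN customers b ON a.customer_id = b.id

Result:
product    | customer
-----------+---------
Phone      | NULL    
Charger    | Uma     
Printer    | Aaron   
Pen        | Eli     
Headphones | Eli     
Speaker    | Aaron   


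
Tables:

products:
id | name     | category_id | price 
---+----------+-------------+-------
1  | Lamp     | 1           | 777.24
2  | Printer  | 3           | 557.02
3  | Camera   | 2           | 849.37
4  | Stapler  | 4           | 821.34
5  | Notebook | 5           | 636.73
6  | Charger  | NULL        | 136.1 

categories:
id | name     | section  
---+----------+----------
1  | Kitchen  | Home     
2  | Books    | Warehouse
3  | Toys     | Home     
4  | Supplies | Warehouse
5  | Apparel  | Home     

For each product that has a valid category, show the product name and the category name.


INNER JOIN keeps only products rows whose category_id matches an id in categories. Walk through each product:
  - product 1 (Lamp): category_id=1 -> matches Kitchen
  - product 2 (Printer): category_id=3 -> matches Toys
  - product 3 (Camera): category_id=2 -> matches Books
  - product 4 (Stapler): category_id=4 -> matches Supplies
  - product 5 (Notebook): category_id=5 -> matches Apparel
  - product 6 (Charger): category_id=NULL, no match -> dropped
So 1 of 6 rows is dropped.

SQL:
SELECT a.name, b.name AS category
FROM products a
INNER JOIN categories b ON a.category_id = b.id

Result:
name     | category
---------+---------
Lamp     | Kitchen 
Printer  | Toys    
Camera   | Books   
Stapler  | Supplies
Notebook | Apparel 


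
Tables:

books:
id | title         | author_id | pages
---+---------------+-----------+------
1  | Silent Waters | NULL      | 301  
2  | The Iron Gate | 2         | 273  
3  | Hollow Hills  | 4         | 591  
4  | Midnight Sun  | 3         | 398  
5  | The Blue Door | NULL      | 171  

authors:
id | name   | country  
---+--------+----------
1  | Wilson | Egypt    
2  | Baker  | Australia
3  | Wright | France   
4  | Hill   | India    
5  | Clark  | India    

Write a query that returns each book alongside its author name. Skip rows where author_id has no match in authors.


INNER JOIN keeps only books rows whose author_id matches an id in authors. Walk through each book:
  - book 1 (Silent Waters): author_id=NULL, no match -> dropped
  - book 2 (The Iron Gate): author_id=2 -> matches Baker
  - book 3 (Hollow Hills): author_id=4 -> matches Hill
  - book 4 (Midnight Sun): author_id=3 -> matches Wright
  - book 5 (The Blue Door): author_id=NULL, no match -> dropped
So 2 of 5 rows are dropped.

SQL:
SELECT a.title, b.name AS author
FROM books a
INNER JOIN authors b ON a.author_id = b.id

Result:
title         | author
--------------+-------
The Iron Gate | Baker 
Hollow Hills  | Hill  
Midnight Sun  | Wright


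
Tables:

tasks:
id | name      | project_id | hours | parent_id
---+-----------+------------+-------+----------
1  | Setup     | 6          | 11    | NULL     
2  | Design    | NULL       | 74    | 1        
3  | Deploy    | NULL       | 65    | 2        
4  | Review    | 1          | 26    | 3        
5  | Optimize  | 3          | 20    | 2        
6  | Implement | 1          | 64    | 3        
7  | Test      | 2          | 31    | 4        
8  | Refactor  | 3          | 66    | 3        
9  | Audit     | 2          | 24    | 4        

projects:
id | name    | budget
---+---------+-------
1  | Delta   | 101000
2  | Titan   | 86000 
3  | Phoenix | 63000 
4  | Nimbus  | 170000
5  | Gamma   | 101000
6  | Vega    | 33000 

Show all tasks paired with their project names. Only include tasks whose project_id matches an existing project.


INNER JOIN keeps only tasks rows whose project_id matches an id in projects. Walk through each task:
  - task 1 (Setup): project_id=6 -> matches Vega
  - task 2 (Design): project_id=NULL, no match -> dropped
  - task 3 (Deploy): project_id=NULL, no match -> dropped
  - task 4 (Review): project_id=1 -> matches Delta
  - task 5 (Optimize): project_id=3 -> matches Phoenix
  - task 6 (Implement): project_id=1 -> matches Delta
  - task 7 (Test): project_id=2 -> matches Titan
  - task 8 (Refactor): project_id=3 -> matches Phoenix
  - task 9 (Audit): project_id=2 -> matches Titan
So 2 of 9 rows are dropped.

SQL:
SELECT a.name, b.name AS project
FROM tasks a
INNER JOIN projects b ON a.project_id = b.id

Result:
name      | project
----------+--------
Setup     | Vega   
Review    | Delta  
Optimize  | Phoenix
Implement | Delta  
Test      | Titan  
Refactor  | Phoenix
Audit     | Titan  


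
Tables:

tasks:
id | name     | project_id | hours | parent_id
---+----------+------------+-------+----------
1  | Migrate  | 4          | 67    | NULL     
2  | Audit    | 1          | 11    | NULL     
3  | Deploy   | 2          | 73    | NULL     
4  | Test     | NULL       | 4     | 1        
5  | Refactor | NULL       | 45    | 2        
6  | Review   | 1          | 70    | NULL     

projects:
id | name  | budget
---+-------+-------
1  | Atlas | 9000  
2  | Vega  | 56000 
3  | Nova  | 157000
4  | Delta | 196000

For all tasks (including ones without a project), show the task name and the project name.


LEFT JOIN keeps every row from tasks (the left table); where project_id has no match in projects, the project columns become NULL. Walk through each task:
  - task 1 (Migrate): project_id=4 -> matches Delta
  - task 2 (Audit): project_id=1 -> matches Atlas
  - task 3 (Deploy): project_id=2 -> matches Vega
  - task 4 (Test): project_id=NULL, no match -> kept with NULL
  - task 5 (Refactor): project_id=NULL, no match -> kept with NULL
  - task 6 (Review): project_id=1 -> matches Atlas
All 6 rows appear; 2 have NULL project.

SQL:
SELECT a.name, b.name AS project
FROM tasks a
LEFT JOIN projects b ON a.project_id = b.id

Result:
name     | project
---------+--------
Migrate  | Delta  
Audit    | Atlas  
Deploy   | Vega   
Test     | NULL   
Refactor | NULL   
Review   | Atlas  


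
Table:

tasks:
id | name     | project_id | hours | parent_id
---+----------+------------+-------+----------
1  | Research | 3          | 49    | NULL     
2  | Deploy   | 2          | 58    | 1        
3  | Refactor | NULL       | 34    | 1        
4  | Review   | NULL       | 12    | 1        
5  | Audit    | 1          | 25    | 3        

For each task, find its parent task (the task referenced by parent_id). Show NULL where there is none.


This is a self-join: tasks is joined to a second copy of itself, matching each row's parent_id to another row's id. Use LEFT JOIN so rows with parent_id=NULL are kept.
  - task 1 (Research): parent_id=NULL -> NULL
  - task 2 (Deploy): parent_id=1 -> Research
  - task 3 (Refactor): parent_id=1 -> Research
  - task 4 (Review): parent_id=1 -> Research
  - task 5 (Audit): parent_id=3 -> Refactor

SQL:
SELECT a.name AS item, b.name AS parent
FROM tasks a
LEFT JOIN tasks b ON a.parent_id = b.id

Result:
item     | parent  
---------+---------
Research | NULL    
Deploy   | Research
Refactor | Research
Review   | Research
Audit    | Refactor


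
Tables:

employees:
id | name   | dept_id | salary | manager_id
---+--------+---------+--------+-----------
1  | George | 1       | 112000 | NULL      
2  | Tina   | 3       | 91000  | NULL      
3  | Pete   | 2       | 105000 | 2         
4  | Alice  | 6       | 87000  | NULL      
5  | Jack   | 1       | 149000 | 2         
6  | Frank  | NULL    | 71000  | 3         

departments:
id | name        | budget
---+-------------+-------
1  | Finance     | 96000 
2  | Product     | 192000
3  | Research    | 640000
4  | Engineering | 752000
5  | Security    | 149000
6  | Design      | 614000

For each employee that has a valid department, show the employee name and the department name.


INNER JOIN keeps only employees rows whose dept_id matches an id in departments. Walk through each employee:
  - employee 1 (George): dept_id=1 -> matches Finance
  - employee 2 (Tina): dept_id=3 -> matches Research
  - employee 3 (Pete): dept_id=2 -> matches Product
  - employee 4 (Alice): dept_id=6 -> matches Design
  - employee 5 (Jack): dept_id=1 -> matches Finance
  - employee 6 (Frank): dept_id=NULL, no match -> dropped
So 1 of 6 rows is dropped.

SQL:
SELECT a.name, b.name AS department
FROM employees a
INNER JOIN departments b ON a.dept_id = b.id

Result:
name   | department
-------+-----------
George | Finance   
Tina   | Research  
Pete   | Product   
Alice  | Design    
Jack   | Finance   


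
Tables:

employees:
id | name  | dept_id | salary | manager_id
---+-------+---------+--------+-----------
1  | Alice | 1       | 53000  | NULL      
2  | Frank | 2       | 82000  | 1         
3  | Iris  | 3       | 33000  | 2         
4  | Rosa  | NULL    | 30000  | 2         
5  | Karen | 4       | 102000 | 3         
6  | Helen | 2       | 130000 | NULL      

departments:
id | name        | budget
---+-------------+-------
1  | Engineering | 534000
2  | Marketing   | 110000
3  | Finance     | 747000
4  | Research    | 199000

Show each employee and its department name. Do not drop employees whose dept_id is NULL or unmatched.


LEFT JOIN keeps every row from employees (the left table); where dept_id has no match in departments, the department columns become NULL. Walk through each employee:
  - employee 1 (Alice): dept_id=1 -> matches Engineering
  - employee 2 (Frank): dept_id=2 -> matches Marketing
  - employee 3 (Iris): dept_id=3 -> matches Finance
  - employee 4 (Rosa): dept_id=NULL, no match -> kept with NULL
  - employee 5 (Karen): dept_id=4 -> matches Research
  - employee 6 (Helen): dept_id=2 -> matches Marketing
All 6 rows appear; 1 has NULL department.

SQL:
SELECT a.name, b.name AS department
FROM employees a
LEFT JOIN departments b ON a.dept_id = b.id

Result:
name  | department 
------+------------
Alice | Engineering
Frank | Marketing  
Iris  | Finance    
Rosa  | NULL       
Karen | Research   
Helen | Marketing  


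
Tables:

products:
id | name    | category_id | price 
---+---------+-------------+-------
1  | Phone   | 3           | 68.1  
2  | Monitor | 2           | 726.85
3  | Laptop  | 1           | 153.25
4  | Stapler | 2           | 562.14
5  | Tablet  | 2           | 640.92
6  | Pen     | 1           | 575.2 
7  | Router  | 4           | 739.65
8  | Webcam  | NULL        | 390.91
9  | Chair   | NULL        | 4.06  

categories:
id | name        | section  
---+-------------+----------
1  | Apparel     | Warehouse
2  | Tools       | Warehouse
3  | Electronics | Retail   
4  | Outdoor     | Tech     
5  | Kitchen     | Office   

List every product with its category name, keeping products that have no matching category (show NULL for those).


LEFT JOIN keeps every row from products (the left table); where category_id has no match in categories, the category columns become NULL. Walk through each product:
  - product 1 (Phone): category_id=3 -> matches Electronics
  - product 2 (Monitor): category_id=2 -> matches Tools
  - product 3 (Laptop): category_id=1 -> matches Apparel
  - product 4 (Stapler): category_id=2 -> matches Tools
  - product 5 (Tablet): category_id=2 -> matches Tools
  - product 6 (Pen): category_id=1 -> matches Apparel
  - product 7 (Router): category_id=4 -> matches Outdoor
  - product 8 (Webcam): category_id=NULL, no match -> kept with NULL
  - product 9 (Chair): category_id=NULL, no match -> kept with NULL
All 9 rows appear; 2 have NULL category.

SQL:
SELECT a.name, b.name AS category
FROM products a
LEFT JOIN categories b ON a.category_id = b.id

Result:
name    | category   
--------+------------
Phone   | Electronics
Monitor | Tools      
Laptop  | Apparel    
Stapler | Tools      
Tablet  | Tools      
Pen     | Apparel    
Router  | Outdoor    
Webcam  | NULL       
Chair   | NULL       


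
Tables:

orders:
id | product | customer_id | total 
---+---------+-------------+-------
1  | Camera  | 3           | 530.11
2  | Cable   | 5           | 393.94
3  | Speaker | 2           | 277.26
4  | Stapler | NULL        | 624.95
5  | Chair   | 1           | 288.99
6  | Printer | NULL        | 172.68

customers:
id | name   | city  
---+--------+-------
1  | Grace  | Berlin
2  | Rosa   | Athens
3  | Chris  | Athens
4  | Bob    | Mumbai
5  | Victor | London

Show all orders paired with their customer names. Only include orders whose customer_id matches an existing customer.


INNER JOIN keeps only orders rows whose customer_id matches an id in customers. Walk through each order:
  - order 1 (Camera): customer_id=3 -> matches Chris
  - order 2 (Cable): customer_id=5 -> matches Victor
  - order 3 (Speaker): customer_id=2 -> matches Rosa
  - order 4 (Stapler): customer_id=NULL, no match -> dropped
  - order 5 (Chair): customer_id=1 -> matches Grace
  - order 6 (Printer): customer_id=NULL, no match -> dropped
So 2 of 6 rows are dropped.

SQL:
SELECT a.product, b.name AS customer
FROM orders a
INNER JOIN customers b ON a.customer_id = b.id

Result:
product | customer
--------+---------
Camera  | Chris   
Cable   | Victor  
Speaker | Rosa    
Chair   | Grace   


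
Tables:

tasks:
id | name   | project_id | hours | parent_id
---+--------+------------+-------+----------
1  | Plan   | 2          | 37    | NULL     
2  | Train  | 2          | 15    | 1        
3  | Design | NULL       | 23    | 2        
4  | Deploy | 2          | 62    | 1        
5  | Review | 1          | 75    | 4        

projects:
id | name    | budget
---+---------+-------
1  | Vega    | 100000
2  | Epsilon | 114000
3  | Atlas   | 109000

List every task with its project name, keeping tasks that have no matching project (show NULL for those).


LEFT JOIN keeps every row from tasks (the left table); where project_id has no match in projects, the project columns become NULL. Walk through each task:
  - task 1 (Plan): project_id=2 -> matches Epsilon
  - task 2 (Train): project_id=2 -> matches Epsilon
  - task 3 (Design): project_id=NULL, no match -> kept with NULL
  - task 4 (Deploy): project_id=2 -> matches Epsilon
  - task 5 (Review): project_id=1 -> matches Vega
All 5 rows appear; 1 has NULL project.

SQL:
SELECT a.name, b.name AS project
FROM tasks a
LEFT JOIN projects b ON a.project_id = b.id

Result:
name   | project
-------+--------
Plan   | Epsilon
Train  | Epsilon
Design | NULL   
Deploy | Epsilon
Review | Vega   


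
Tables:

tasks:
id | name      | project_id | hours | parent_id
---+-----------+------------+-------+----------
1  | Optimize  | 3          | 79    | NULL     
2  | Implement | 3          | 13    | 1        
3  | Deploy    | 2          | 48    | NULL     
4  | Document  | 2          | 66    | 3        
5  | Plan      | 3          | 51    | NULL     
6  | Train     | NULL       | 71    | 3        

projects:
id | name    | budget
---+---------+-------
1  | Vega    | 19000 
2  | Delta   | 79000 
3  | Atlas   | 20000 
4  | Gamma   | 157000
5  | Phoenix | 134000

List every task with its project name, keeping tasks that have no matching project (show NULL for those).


LEFT JOIN keeps every row from tasks (the left table); where project_id has no match in projects, the project columns become NULL. Walk through each task:
  - task 1 (Optimize): project_id=3 -> matches Atlas
  - task 2 (Implement): project_id=3 -> matches Atlas
  - task 3 (Deploy): project_id=2 -> matches Delta
  - task 4 (Document): project_id=2 -> matches Delta
  - task 5 (Plan): project_id=3 -> matches Atlas
  - task 6 (Train): project_id=NULL, no match -> kept with NULL
All 6 rows appear; 1 has NULL project.

SQL:
SELECT a.name, b.name AS project
FROM tasks a
LEFT JOIN projects b ON a.project_id = b.id

Result:
name      | project
----------+--------
Optimize  | Atlas  
Implement | Atlas  
Deploy    | Delta  
Document  | Delta  
Plan      | Atlas  
Train     | NULL   
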